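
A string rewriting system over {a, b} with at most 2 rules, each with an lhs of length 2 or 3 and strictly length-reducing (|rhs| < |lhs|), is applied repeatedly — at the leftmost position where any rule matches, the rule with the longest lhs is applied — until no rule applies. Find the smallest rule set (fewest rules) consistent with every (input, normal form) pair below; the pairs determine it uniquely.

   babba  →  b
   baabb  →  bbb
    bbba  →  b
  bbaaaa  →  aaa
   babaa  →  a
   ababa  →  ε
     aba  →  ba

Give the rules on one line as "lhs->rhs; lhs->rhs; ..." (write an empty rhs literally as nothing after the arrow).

  | babba => bbba => b
  | baabb => babb => bbb
  | bbba => b
  | bbaaaa => aaa

ab->b; bba->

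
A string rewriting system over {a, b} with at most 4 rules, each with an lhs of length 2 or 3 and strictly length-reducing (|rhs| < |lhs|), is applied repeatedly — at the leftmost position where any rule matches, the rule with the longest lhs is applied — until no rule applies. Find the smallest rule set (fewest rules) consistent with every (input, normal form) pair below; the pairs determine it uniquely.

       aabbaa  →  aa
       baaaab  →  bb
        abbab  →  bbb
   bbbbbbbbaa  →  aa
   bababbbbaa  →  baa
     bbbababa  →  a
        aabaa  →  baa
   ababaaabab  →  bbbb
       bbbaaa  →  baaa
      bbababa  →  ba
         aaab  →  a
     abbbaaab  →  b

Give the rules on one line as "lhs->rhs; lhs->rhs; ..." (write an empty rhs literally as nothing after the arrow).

aab->b; ab->a; aba->bb; bba->a

  | aabbaa => bbaa => aa
  | baaaab => baab => bb
  | abbab => abab => bbb
  | bbbbbbbbaa => bbbbbbaa => bbbbaa => bbaa => aa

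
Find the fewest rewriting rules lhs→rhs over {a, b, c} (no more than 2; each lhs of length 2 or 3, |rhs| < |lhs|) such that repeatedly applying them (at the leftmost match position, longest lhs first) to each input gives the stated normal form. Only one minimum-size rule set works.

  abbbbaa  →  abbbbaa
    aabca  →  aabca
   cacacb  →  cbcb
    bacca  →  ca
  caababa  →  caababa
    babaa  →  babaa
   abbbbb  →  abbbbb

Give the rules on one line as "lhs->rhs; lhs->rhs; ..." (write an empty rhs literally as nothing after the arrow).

aca->b; bac->

  | abbbbaa
  | aabca
  | cacacb => cbcb
  | bacca => ca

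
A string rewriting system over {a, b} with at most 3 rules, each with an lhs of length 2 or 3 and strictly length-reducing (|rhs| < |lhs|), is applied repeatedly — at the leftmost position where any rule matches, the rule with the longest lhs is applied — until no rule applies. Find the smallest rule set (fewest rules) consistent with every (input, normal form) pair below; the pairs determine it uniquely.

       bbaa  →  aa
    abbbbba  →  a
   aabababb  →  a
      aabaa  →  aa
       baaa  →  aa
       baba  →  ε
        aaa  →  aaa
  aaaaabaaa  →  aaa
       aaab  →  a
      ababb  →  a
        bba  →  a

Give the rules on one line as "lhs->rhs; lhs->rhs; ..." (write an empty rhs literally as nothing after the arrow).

  | bbaa => aa
  | abbbbba => abbba => aba => a
  | aabababb => bbababb => ababb => abb => a
  | aabaa => bbaa => aa

aab->bb; ba->; bb->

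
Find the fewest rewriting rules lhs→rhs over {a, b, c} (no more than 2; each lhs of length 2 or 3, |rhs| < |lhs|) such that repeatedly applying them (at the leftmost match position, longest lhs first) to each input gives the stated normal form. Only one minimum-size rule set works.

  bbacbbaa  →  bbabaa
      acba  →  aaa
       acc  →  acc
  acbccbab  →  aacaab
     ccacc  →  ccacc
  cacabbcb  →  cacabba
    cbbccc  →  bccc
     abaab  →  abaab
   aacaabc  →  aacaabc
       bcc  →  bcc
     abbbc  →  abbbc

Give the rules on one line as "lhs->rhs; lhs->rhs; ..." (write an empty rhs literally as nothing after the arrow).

cb->a; cbb->b

  | bbacbbaa => bbabaa
  | acba => aaa
  | acc
  | acbccbab => aaccbab => aacaab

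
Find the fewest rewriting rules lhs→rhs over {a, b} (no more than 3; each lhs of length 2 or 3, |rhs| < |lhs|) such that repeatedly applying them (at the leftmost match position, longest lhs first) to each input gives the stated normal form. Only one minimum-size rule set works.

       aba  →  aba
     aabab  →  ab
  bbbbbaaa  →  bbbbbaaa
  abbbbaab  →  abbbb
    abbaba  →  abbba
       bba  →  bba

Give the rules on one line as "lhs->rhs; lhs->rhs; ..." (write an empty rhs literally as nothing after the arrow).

  | aba
  | aabab => ab
  | bbbbbaaa
  | abbbbaab => abbbb

aab->; bab->bb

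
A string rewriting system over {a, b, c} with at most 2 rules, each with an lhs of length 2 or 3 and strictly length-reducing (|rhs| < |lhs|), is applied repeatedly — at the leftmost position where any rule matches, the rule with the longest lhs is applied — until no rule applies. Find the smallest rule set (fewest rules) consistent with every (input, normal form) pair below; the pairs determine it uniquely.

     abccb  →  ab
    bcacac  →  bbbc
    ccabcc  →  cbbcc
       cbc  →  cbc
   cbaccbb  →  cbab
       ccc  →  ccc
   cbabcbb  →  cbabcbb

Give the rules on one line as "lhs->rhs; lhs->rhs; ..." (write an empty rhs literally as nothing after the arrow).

  | abccb => ab
  | bcacac => bbcac => bbbc
  | ccabcc => cbbcc
  | cbc

ca->b; ccb->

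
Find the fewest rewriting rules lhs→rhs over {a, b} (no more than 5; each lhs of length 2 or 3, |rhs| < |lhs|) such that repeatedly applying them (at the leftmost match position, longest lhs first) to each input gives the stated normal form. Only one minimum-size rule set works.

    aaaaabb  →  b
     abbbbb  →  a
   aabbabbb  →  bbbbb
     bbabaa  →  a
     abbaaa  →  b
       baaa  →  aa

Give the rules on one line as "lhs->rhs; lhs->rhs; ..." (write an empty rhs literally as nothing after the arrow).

aaa->bb; ab->a; ba->; bab->

  | aaaaabb => bbaabb => babb => b
  | abbbbb => abbbb => abbb => abb => ab => a
  | aabbabbb => aababbb => aaabbb => bbbbb
  | bbabaa => baa => a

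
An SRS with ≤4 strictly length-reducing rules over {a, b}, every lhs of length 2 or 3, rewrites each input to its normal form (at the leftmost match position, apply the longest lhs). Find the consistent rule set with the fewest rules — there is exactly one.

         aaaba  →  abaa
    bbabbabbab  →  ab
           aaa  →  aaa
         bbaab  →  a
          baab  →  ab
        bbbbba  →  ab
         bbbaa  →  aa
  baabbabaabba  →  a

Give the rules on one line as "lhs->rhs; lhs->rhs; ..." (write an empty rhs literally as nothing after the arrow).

aab->ba; bab->; bba->ab; bbb->

  | aaaba => abaa
  | bbabbabbab => abbbabbab => aabbab => babab => ab
  | aaa
  | bbaab => abab => a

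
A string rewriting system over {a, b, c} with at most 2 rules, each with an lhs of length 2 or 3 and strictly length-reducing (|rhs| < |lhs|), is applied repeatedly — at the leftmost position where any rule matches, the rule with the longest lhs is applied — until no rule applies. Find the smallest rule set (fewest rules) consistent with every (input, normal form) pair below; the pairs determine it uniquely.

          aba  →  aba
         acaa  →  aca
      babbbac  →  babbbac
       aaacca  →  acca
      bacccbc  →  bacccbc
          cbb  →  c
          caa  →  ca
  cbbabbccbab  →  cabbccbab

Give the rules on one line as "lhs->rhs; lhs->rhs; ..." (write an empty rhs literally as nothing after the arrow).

aa->a; cbb->c

  | aba
  | acaa => aca
  | babbbac
  | aaacca => aacca => acca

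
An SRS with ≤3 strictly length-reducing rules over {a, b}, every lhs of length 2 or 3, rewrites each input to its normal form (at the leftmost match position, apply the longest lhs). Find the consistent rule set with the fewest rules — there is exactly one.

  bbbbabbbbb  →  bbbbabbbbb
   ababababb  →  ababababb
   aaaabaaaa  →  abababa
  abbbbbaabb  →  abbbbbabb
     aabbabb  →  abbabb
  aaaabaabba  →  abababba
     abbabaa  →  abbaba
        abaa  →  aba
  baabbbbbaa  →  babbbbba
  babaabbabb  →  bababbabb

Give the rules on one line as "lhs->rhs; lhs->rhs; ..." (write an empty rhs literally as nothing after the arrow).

aa->a; aaa->ab

  | bbbbabbbbb
  | ababababb
  | aaaabaaaa => ababaaaa => abababa
  | abbbbbaabb => abbbbbabb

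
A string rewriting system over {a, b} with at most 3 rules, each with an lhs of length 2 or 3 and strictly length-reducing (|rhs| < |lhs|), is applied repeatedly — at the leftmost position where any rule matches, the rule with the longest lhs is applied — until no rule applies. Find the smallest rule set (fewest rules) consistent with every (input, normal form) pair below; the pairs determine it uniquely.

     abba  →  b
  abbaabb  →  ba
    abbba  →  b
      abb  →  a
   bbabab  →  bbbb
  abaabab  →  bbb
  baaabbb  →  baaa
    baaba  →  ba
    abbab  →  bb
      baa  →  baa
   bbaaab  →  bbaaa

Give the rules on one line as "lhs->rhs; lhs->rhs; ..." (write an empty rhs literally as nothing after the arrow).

ab->a; aba->b

  | abba => aba => b
  | abbaabb => abaabb => babb => bab => ba
  | abbba => abba => aba => b
  | abb => ab => a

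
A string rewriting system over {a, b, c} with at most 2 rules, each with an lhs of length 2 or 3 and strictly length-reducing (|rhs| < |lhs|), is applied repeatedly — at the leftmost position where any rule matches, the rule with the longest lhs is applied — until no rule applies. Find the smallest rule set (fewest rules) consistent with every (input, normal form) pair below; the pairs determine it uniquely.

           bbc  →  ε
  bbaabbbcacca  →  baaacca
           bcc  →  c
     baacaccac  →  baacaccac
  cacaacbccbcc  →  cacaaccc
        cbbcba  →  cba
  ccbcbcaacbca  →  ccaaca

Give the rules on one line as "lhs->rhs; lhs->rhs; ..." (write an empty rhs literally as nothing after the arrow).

  | bbc => bc => ε
  | bbaabbbcacca => baabbbcacca => baabbcacca => baabcacca => baaacca
  | bcc => c
  | baacaccac

bb->b; bc->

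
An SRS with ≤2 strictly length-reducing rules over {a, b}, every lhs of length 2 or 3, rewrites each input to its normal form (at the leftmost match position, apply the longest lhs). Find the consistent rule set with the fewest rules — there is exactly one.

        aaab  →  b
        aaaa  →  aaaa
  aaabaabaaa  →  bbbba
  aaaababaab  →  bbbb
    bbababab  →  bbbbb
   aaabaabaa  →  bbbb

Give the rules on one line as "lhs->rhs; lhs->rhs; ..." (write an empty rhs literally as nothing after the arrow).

  | aaab => aab => ab => b
  | aaaa
  | aaabaabaaa => aabaabaaa => abaabaaa => baabaaa => bbbaaa => bbbba
  | aaaababaab => aaababaab => aababaab => ababaab => babaab => bbaab => bbbb

ab->b; baa->bb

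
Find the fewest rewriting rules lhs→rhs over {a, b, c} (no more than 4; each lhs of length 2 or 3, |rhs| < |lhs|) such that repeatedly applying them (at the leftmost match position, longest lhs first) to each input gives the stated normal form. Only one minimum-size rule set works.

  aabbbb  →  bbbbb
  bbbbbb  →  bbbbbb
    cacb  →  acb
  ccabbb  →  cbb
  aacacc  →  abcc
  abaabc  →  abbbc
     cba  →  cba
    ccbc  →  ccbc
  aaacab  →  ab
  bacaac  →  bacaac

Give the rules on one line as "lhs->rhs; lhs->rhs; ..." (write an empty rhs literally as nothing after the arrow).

  | aabbbb => bbbbb
  | bbbbbb
  | cacb => acb
  | ccabbb => cbb

aaa->ab; aab->bb; cab->; cac->ac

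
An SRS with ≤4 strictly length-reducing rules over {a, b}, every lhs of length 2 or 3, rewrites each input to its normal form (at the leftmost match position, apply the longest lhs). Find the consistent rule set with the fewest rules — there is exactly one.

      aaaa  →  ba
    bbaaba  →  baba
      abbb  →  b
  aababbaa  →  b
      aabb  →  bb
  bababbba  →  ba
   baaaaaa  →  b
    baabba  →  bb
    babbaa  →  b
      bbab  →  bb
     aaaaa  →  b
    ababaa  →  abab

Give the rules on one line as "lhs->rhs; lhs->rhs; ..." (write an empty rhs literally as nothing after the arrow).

  | aaaa => ba
  | bbaaba => baba
  | abbb => b
  | aababbaa => babbaa => baa => b

aa->; aaa->b; abb->; bba->b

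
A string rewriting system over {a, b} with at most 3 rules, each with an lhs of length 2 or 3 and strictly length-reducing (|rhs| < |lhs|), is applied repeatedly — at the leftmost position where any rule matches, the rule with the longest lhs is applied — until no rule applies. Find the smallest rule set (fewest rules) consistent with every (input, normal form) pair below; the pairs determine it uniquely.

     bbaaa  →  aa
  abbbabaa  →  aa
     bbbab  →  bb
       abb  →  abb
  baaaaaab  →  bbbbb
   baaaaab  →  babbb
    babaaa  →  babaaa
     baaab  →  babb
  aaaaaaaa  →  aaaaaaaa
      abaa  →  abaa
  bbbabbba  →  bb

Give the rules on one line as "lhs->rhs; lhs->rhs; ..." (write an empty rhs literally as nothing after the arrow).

  | bbaaa => aa
  | abbbabaa => abbaa => aa
  | bbbab => bb
  | abb

aab->bb; bba->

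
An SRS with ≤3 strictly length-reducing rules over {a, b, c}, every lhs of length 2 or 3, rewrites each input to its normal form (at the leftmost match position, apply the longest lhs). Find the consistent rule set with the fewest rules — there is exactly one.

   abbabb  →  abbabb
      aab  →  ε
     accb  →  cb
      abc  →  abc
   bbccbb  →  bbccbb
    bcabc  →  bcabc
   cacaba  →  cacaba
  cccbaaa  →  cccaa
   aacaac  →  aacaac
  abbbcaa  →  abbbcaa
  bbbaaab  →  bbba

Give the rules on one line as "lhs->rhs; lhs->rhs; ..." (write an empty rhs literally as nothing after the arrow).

aab->; acc->c; cba->c

  | abbabb
  | aab => ε
  | accb => cb
  | abc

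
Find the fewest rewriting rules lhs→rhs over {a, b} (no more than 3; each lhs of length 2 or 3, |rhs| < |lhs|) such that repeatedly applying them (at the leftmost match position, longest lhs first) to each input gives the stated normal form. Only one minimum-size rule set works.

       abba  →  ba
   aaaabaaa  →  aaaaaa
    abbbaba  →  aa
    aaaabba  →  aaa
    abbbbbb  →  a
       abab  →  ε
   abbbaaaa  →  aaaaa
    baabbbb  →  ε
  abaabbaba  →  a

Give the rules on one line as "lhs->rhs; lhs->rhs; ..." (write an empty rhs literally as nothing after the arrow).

ab->; bb->a

  | abba => ba
  | aaaabaaa => aaaaaa
  | abbbaba => bbaba => aaba => aa
  | aaaabba => aaaba => aaa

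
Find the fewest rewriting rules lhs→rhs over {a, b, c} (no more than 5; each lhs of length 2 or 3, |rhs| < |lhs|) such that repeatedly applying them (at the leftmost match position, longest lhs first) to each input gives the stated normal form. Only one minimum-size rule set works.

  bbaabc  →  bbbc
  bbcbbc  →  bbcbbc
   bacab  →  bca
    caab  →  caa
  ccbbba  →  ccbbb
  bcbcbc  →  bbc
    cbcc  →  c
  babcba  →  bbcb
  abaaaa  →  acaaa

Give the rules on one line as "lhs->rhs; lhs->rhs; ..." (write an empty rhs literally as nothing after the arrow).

ab->a; aba->ac; ba->b; cbc->

  | bbaabc => bbabc => bbbc
  | bbcbbc
  | bacab => bcab => bca
  | caab => caa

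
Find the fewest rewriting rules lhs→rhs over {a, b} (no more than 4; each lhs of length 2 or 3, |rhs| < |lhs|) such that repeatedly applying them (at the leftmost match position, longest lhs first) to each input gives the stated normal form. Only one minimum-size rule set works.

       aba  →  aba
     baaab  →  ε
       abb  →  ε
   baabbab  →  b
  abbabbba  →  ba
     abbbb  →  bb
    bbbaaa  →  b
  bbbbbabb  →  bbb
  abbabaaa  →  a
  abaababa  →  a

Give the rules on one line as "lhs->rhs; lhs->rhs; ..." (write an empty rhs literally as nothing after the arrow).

  | aba
  | baaab => bbab => abb => ε
  | abb => ε
  | baabbab => bbbbab => bbabb => abbb => b

aa->b; abb->; bab->; bba->ab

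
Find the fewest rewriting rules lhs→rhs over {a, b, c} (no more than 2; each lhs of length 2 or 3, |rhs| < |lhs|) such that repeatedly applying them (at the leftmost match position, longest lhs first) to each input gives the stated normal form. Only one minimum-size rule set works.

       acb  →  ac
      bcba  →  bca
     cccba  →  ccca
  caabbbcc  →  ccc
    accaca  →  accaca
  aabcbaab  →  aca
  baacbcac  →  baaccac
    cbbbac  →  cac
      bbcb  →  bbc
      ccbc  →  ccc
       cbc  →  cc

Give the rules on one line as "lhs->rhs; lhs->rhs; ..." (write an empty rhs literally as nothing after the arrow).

ab->; cb->c

  | acb => ac
  | bcba => bca
  | cccba => ccca
  | caabbbcc => cabbcc => cbcc => ccc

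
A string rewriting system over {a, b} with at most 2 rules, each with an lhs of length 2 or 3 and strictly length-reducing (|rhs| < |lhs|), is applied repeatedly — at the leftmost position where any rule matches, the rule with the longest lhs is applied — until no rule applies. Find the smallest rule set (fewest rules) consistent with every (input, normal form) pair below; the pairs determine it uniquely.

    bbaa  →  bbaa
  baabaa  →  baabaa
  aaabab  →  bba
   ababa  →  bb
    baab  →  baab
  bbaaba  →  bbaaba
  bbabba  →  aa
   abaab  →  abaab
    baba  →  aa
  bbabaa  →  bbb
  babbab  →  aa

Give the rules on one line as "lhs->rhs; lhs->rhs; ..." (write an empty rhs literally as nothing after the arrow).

aaa->bb; bab->a

  | bbaa
  | baabaa
  | aaabab => bbbab => bba
  | ababa => aaa => bb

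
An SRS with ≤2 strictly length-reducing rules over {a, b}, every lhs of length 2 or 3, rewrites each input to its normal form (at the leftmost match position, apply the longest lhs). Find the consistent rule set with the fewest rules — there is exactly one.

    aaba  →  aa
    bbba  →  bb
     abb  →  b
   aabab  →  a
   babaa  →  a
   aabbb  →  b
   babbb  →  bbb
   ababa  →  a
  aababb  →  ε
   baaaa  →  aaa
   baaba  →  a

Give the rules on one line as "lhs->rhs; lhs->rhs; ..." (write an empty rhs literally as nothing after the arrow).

  | aaba => aa
  | bbba => bb
  | abb => b
  | aabab => aab => a

ab->; ba->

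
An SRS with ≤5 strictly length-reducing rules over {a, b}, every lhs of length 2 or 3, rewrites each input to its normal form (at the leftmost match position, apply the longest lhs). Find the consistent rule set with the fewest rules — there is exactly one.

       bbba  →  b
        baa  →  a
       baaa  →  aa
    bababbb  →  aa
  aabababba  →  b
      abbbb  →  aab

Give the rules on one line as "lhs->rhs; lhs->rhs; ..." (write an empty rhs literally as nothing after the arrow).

aaa->b; abb->bb; ba->; bbb->aa

  | bbba => aaa => b
  | baa => a
  | baaa => aa
  | bababbb => babbb => bbb => aa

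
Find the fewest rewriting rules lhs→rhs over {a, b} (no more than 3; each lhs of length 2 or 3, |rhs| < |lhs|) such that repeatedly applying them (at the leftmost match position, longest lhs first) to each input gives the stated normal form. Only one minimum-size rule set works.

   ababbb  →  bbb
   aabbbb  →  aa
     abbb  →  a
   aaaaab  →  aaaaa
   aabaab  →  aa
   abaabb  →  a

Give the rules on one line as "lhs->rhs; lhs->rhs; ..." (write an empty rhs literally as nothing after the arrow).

  | ababbb => bbb
  | aabbbb => aabbb => aabb => aab => aa
  | abbb => abb => ab => a
  | aaaaab => aaaaa

ab->a; aba->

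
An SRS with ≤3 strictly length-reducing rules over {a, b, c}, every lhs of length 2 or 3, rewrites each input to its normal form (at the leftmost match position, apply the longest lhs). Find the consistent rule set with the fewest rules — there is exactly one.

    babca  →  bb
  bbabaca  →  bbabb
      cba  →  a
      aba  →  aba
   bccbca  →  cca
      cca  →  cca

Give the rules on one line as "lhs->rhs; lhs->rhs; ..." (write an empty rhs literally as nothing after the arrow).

aca->b; bc->c; cb->

  | babca => baca => bb
  | bbabaca => bbabb
  | cba => a
  | aba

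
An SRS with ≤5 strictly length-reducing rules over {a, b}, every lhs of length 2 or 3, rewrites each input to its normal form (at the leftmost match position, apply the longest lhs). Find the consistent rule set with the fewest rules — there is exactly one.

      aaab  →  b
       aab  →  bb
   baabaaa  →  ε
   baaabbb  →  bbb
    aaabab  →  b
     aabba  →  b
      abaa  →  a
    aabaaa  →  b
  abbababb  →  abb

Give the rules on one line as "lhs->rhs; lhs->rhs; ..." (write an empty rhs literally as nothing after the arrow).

  | aaab => bab => b
  | aab => bb
  | baabaaa => babaaa => baaa => baa => ba => ε
  | baaabbb => baabbb => babbb => bbb

aa->b; ba->; baa->ba; bba->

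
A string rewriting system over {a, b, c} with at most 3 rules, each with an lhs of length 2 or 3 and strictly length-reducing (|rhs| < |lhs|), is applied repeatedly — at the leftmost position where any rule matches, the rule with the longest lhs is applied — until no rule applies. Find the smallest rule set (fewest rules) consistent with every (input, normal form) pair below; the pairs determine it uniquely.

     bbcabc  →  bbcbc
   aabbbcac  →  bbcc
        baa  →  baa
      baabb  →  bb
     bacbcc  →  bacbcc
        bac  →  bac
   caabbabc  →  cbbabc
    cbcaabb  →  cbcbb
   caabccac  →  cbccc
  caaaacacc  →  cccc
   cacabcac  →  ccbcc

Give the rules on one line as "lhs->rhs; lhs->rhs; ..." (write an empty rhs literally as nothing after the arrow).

  | bbcabc => bbcbc
  | aabbbcac => bbcac => bbcc
  | baa
  | baabb => bb

aab->; ca->c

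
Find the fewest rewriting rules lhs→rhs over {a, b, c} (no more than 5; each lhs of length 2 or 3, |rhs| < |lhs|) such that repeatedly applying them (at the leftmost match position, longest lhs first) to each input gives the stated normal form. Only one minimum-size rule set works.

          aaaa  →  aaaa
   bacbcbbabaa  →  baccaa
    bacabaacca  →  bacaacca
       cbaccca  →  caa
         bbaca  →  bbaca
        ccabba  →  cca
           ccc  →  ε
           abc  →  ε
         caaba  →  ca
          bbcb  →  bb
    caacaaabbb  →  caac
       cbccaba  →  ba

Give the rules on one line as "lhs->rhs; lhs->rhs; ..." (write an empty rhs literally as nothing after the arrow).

ab->b; bc->; cb->c; ccc->

  | aaaa
  | bacbcbbabaa => baccbbabaa => baccbabaa => baccabaa => baccbaa => baccaa
  | bacabaacca => bacbaacca => bacaacca
  | cbaccca => caccca => caa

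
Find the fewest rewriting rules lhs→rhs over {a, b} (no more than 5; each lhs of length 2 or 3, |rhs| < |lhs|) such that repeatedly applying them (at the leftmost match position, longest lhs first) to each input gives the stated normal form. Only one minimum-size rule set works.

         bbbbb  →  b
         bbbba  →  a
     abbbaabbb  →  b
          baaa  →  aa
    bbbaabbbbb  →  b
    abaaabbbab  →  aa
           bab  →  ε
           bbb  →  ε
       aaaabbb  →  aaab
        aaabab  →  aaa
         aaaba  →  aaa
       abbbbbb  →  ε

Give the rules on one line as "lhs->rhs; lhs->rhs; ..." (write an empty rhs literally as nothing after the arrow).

  | bbbbb => babb => b
  | bbbba => baba => a
  | abbbaabbb => baabbb => abbb => b
  | baaa => aa

abb->; ba->; bab->; bbb->ba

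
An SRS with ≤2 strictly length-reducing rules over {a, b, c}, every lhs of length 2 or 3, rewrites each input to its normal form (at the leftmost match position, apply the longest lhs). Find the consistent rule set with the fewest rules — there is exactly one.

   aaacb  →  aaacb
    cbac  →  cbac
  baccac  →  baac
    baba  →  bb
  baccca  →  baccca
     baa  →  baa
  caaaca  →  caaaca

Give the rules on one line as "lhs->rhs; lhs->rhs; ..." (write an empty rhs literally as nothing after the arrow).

  | aaacb
  | cbac
  | baccac => bacac => baac
  | baba => bb

aba->b; cac->ac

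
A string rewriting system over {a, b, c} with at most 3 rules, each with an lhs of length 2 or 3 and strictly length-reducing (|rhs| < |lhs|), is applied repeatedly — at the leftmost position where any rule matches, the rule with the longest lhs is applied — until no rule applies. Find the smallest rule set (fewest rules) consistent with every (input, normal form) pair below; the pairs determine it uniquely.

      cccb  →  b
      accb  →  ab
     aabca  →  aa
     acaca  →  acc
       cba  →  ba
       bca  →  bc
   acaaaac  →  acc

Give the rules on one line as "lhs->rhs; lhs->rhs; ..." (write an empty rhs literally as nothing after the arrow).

  | cccb => ccb => cb => b
  | accb => acb => ab
  | aabca => aa
  | acaca => acca => acc

abc->; ca->c; cb->b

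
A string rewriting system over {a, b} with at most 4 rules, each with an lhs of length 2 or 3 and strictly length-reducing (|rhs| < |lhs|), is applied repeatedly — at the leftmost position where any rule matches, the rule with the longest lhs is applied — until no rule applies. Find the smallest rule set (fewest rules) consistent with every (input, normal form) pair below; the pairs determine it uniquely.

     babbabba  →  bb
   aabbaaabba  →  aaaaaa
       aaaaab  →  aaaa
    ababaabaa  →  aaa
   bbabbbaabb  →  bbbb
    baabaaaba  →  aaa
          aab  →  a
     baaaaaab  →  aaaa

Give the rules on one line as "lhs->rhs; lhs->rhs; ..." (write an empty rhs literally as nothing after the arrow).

  | babbabba => bbabba => bbba => bb
  | aabbaaabba => aaaaabba => aaaaaa
  | aaaaab => aaaa
  | ababaabaa => abaabaa => aabaa => aaa

ab->; abb->a; ba->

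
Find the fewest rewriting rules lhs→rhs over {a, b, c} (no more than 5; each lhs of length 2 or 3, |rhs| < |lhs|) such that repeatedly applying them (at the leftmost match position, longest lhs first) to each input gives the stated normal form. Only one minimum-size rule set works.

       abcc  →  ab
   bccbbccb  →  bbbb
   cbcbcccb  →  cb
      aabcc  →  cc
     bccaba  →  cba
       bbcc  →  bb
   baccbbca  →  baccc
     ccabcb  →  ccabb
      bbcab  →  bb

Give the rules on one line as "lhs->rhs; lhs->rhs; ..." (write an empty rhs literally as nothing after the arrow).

  | abcc => abc => ab
  | bccbbccb => bcbbccb => bbbccb => bbbcb => bbbb
  | cbcbcccb => cbbcccb => cbcccb => cbccb => cbcb => cbb => cb
  | aabcc => cc

aab->; bc->b; bca->c; cbb->cb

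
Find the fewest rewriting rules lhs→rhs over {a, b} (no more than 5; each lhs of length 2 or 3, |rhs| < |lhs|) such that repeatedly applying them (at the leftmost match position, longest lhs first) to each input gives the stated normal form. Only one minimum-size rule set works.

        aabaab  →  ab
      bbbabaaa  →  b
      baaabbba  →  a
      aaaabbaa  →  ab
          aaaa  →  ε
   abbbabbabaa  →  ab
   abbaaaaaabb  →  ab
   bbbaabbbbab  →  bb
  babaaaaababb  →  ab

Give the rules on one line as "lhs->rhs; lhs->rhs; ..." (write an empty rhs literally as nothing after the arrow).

aa->; aab->a; bab->bb; bba->aa

  | aabaab => aaab => ab
  | bbbabaaa => baabaaa => baaaa => baa => b
  | baaabbba => babbba => bbbba => bbaa => aaa => a
  | aaaabbaa => aabbaa => abaa => ab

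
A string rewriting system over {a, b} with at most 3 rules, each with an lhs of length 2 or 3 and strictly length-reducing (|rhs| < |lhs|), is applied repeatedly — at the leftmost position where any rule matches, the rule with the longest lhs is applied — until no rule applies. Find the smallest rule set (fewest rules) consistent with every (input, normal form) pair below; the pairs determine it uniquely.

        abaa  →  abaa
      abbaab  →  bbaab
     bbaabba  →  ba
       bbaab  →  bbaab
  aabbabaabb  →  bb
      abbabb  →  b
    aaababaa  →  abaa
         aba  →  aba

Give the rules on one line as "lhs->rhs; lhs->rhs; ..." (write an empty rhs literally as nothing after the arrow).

aaa->bb; abb->bb; bbb->

  | abaa
  | abbaab => bbaab
  | bbaabba => bbabba => bbbba => ba
  | bbaab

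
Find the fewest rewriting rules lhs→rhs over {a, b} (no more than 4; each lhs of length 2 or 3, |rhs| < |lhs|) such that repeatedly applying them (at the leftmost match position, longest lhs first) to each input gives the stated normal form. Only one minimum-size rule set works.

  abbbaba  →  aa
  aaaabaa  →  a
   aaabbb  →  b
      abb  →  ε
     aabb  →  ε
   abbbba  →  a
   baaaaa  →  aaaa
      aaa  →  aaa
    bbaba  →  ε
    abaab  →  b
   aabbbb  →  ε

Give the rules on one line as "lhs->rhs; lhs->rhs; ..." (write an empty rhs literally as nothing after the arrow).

  | abbbaba => bbbaba => baba => aa
  | aaaabaa => aaabaa => aabaa => abaa => baa => a
  | aaabbb => aabbb => abbb => bbb => b
  | abb => bb => ε

ab->b; ba->; bab->a; bb->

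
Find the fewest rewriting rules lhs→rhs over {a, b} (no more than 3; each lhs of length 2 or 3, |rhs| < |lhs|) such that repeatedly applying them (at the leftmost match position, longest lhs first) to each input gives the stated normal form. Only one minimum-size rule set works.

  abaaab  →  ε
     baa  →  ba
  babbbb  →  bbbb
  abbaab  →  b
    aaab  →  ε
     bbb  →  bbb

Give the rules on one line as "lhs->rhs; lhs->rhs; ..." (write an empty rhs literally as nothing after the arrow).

aa->a; ab->

  | abaaab => aaab => aab => ab => ε
  | baa => ba
  | babbbb => bbbb
  | abbaab => baab => bab => b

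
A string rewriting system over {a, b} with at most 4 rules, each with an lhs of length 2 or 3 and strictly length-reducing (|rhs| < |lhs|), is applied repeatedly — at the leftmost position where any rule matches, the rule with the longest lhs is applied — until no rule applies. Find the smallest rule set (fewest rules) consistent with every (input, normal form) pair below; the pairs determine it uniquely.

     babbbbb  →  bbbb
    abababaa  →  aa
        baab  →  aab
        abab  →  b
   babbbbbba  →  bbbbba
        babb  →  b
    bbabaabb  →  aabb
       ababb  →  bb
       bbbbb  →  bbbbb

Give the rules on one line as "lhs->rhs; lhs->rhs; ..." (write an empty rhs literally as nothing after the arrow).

aba->; baa->aa; bab->

  | babbbbb => bbbb
  | abababaa => babaa => aa
  | baab => aab
  | abab => b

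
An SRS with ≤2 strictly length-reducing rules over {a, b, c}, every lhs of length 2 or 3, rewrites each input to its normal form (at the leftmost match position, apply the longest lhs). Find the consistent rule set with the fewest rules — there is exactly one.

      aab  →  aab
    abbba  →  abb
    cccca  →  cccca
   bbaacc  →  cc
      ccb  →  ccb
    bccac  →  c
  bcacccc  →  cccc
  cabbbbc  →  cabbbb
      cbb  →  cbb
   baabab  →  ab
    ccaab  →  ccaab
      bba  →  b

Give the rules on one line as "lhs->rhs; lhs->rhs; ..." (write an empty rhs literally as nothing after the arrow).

ba->; bc->b

  | aab
  | abbba => abb
  | cccca
  | bbaacc => bacc => cc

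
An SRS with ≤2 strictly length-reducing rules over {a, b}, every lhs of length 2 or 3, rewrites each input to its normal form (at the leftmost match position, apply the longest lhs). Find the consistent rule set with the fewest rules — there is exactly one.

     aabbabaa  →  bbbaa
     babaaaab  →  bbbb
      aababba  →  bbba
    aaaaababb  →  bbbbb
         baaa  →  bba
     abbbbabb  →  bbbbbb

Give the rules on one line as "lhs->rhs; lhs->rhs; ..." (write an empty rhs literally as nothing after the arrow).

  | aabbabaa => abbabaa => bbabaa => bbbaa
  | babaaaab => bbaaaab => bbbaab => bbbab => bbbb
  | aababba => ababba => babba => bbba
  | aaaaababb => baaababb => bbababb => bbbabb => bbbbb

aaa->ba; ab->b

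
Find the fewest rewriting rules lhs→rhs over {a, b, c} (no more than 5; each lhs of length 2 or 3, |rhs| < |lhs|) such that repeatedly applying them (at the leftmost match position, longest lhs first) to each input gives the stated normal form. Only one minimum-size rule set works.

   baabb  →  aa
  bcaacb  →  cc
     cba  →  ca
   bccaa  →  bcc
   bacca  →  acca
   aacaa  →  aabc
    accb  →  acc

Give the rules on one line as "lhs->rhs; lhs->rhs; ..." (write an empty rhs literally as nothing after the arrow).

ba->a; bb->; caa->bc; cb->c

  | baabb => aabb => aa
  | bcaacb => bbccb => ccb => cc
  | cba => ca
  | bccaa => bcbc => bcc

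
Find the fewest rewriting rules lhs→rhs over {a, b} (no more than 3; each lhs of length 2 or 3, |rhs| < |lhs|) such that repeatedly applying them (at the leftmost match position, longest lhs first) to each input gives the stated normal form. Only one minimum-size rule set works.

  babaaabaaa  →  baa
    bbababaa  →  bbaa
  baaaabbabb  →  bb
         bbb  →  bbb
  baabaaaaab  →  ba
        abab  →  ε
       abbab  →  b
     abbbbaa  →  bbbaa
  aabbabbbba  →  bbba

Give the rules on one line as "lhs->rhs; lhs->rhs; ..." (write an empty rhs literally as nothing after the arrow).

aaa->aa; ab->

  | babaaabaaa => baaabaaa => baabaaa => baaaa => baaa => baa
  | bbababaa => bbabaa => bbaa
  | baaaabbabb => baaabbabb => baabbabb => bababb => babb => bb
  | bbb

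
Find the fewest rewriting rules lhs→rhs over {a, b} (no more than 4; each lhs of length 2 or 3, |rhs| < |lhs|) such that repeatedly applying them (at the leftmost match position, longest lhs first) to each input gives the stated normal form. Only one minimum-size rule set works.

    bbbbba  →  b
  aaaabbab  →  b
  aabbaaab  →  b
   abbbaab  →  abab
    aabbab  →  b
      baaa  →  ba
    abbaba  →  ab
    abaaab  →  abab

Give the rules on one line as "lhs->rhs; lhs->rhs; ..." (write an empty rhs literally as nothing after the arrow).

aa->; bb->b; bba->b

  | bbbbba => bbbba => bbba => bba => b
  | aaaabbab => aabbab => bbab => bb => b
  | aabbaaab => bbaaab => baab => bb => b
  | abbbaab => abbaab => abab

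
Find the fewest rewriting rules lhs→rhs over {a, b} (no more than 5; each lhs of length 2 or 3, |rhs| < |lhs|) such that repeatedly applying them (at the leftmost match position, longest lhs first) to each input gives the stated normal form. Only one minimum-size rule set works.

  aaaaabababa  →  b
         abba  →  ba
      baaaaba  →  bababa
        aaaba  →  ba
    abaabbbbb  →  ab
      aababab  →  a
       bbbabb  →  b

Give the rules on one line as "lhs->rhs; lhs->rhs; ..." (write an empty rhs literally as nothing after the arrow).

aa->b; aaa->ab; abb->b; bb->a

  | aaaaabababa => abaabababa => abbbababa => bbababa => aababa => bbaba => aaba => bba => aa => b
  | abba => ba
  | baaaaba => bababa
  | aaaba => abba => ba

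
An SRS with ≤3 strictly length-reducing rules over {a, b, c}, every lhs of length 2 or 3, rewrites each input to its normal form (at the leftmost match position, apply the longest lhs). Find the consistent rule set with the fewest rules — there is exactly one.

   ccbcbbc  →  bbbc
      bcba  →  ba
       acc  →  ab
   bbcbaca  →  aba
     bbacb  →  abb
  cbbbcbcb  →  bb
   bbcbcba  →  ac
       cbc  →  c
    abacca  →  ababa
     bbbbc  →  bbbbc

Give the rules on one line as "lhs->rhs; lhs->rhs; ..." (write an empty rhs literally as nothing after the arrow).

bba->ac; cb->; cc->b

  | ccbcbbc => bbcbbc => bbbc
  | bcba => ba
  | acc => ab
  | bbcbaca => bbaca => acca => aba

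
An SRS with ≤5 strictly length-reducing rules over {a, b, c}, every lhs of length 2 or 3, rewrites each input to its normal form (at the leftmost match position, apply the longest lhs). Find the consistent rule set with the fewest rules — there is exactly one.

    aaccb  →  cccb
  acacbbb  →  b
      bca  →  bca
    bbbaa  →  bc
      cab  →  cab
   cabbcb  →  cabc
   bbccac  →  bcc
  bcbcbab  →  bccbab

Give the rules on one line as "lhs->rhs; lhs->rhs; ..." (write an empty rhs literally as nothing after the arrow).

aa->c; ac->; bb->b; bcb->bc

  | aaccb => cccb
  | acacbbb => acbbb => bbb => bb => b
  | bca
  | bbbaa => bbaa => baa => bc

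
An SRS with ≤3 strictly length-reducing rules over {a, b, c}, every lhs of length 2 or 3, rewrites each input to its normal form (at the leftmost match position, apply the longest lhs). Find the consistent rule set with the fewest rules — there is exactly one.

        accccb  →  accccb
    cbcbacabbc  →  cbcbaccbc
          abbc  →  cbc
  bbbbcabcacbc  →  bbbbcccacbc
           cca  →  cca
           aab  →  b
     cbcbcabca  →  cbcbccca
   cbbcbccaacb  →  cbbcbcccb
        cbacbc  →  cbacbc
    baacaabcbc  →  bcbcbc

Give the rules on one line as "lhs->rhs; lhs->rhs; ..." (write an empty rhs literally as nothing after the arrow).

  | accccb
  | cbcbacabbc => cbcbaccbc
  | abbc => cbc
  | bbbbcabcacbc => bbbbcccacbc

aa->; ab->c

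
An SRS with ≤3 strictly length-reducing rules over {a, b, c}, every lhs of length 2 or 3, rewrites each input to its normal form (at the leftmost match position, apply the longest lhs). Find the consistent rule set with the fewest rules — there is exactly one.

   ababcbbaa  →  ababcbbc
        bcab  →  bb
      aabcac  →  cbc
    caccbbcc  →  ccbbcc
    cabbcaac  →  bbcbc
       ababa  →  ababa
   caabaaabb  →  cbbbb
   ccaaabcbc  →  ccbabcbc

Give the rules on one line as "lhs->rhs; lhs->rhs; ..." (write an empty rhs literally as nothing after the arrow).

  | ababcbbaa => ababcbbc
  | bcab => bb
  | aabcac => cbcac => cbc
  | caccbbcc => ccbbcc

aa->c; ca->; caa->cb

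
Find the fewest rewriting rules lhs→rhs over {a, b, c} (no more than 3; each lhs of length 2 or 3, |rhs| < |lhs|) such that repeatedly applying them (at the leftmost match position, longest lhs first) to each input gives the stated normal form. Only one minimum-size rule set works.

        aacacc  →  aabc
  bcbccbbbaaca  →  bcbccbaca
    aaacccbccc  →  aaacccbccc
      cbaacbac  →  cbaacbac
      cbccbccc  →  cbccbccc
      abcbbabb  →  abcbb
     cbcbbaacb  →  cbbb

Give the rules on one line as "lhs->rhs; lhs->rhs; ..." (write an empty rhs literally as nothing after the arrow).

  | aacacc => aabc
  | bcbccbbbaaca => bcbccbaca
  | aaacccbccc
  | cbaacbac

bba->; cac->b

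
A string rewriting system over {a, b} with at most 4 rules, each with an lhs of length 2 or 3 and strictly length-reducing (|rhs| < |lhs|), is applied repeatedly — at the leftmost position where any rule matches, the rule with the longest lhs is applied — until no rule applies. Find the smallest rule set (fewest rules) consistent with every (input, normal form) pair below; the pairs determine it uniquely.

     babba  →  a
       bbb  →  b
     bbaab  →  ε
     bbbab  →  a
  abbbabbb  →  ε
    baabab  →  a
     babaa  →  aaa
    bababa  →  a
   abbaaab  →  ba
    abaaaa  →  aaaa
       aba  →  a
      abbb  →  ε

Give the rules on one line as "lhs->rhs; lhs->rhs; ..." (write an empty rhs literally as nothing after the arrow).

aab->; ab->; bab->a; bb->

  | babba => aba => a
  | bbb => b
  | bbaab => aab => ε
  | bbbab => bab => a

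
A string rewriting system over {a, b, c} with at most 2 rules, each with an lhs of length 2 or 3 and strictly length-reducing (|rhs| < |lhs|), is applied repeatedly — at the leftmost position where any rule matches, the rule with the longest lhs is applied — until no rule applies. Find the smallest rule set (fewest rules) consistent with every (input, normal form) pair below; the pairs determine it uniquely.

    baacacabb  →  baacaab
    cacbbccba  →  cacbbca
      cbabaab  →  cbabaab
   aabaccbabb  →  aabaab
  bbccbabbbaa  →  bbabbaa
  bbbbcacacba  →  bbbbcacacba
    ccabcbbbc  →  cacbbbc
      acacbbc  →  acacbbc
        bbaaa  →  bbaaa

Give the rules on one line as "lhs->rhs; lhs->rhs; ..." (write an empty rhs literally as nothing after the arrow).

cab->a; ccb->c

  | baacacabb => baacaab
  | cacbbccba => cacbbca
  | cbabaab
  | aabaccbabb => aabacabb => aabaab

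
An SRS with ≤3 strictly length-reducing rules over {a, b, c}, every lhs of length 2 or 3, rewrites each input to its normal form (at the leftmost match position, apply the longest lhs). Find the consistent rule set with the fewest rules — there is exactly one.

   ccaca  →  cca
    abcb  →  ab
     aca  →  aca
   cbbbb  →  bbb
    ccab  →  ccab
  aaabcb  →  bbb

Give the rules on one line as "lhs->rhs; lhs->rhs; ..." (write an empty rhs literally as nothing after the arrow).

  | ccaca => cca
  | abcb => ab
  | aca
  | cbbbb => bbb

aaa->bb; cac->c; cb->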